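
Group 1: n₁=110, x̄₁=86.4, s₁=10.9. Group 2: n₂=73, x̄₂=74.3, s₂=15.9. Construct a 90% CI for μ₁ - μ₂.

Difference = 12.1. SE = √(10.9²/110 + 15.9²/73) = 2.131. CI = (8.59, 15.61)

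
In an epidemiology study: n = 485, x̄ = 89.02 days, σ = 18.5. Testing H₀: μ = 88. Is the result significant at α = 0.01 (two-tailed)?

z = (89.02 - 88)/(18.5/√485) = 1.214. Since |z| ≤ 2.576, not significant at α = 0.01.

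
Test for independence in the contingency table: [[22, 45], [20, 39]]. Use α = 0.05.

χ² = 0.016. df = 1, critical = 3.841. Fail to reject H₀. No evidence of dependence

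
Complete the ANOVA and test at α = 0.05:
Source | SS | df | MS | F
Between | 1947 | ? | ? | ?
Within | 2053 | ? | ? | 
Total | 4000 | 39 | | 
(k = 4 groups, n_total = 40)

df_between = 3, df_within = 36. MS_between = 649.0, MS_within = 57.03. F = 11.38, F_crit ≈ 2.866. Reject H₀.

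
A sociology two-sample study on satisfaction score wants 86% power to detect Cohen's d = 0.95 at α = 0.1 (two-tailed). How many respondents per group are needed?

z_{α/2} = 1.645, z_β = Φ⁻¹(0.86) = 1.08. For large effect (d = 0.95): n per group = 2(z_{α/2} + z_β)²/d² = 2(1.645 + 1.08)²/0.95² = 16.5 → 17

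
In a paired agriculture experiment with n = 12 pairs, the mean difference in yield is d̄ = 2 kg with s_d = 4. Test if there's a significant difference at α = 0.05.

t = d̄/(s_d/√n) = 2/(4/√12) = 1.732. df = 11, critical t = ±2.201. Fail to reject H₀.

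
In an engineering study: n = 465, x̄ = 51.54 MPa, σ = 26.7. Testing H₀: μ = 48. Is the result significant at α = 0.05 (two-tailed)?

z = (51.54 - 48)/(26.7/√465) = 2.859. Since |z| > 1.96, significant at α = 0.05.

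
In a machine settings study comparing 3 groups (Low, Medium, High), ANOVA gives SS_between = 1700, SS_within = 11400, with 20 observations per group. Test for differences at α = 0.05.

df_between = 2, df_within = 57. F = MS_between/MS_within = 850.0/200.0 = 4.25. F_crit ≈ 3.159. Reject H₀. At least one mean differs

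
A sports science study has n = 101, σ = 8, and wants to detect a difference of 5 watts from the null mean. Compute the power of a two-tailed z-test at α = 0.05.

SE = σ/√n = 8/√101 = 0.796. Non-centrality λ = d/SE = 5/0.796 = 6.281. Power ≈ Φ(λ - z_{α/2}) = Φ(6.281 - 1.96) = Φ(4.321) = 1.0.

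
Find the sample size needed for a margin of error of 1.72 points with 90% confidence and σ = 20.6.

n = (z*σ/E)² = (1.645×20.6/1.72)² = 388.2 → n = 389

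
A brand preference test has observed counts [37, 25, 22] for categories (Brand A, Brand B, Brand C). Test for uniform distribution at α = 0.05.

Expected = 28 each. χ² = Σ(O-E)²/E = 4.5. df = 2, critical value = 5.991. Fail to reject H₀.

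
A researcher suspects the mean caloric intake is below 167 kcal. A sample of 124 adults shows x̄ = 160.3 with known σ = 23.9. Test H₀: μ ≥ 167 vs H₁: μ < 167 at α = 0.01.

z = -3.122. Critical value: -2.33. Reject H₀.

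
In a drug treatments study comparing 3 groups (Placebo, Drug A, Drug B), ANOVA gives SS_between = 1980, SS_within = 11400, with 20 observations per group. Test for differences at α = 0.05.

df_between = 2, df_within = 57. F = MS_between/MS_within = 990.0/200.0 = 4.95. F_crit ≈ 3.159. Reject H₀. At least one mean differs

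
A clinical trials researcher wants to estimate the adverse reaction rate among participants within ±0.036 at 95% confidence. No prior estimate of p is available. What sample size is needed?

Conservative approach: use p = 0.5 (maximizes p(1-p) = 0.25). n = z²(0.25)/E² = 1.96²×0.25/0.036² = 741.05 → n = 742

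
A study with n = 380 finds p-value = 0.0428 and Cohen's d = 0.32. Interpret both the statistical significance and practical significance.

Statistically significant (p = 0.0428 < 0.05). Cohen's d = 0.32 indicates a small effect size. Both statistical and practical significance should be considered.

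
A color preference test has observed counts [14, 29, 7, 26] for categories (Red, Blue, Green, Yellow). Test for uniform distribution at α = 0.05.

Expected = 19 each. χ² = Σ(O-E)²/E = 16.737. df = 3, critical value = 7.815. Reject H₀.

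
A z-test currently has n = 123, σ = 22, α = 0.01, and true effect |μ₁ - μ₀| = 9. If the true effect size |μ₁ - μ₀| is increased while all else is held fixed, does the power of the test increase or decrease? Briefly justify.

Power increases: a larger true effect increases the non-centrality λ = |μ₁ - μ₀|/(σ/√n).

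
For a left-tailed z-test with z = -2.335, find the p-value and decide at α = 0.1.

p = P(Z < -2.335) = Φ(-2.335) ≈ 0.0098. Since p < 0.1, reject H₀ (significant) at α = 0.1.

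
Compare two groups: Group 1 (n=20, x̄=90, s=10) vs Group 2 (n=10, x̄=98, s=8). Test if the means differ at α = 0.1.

Pooled sp = 9.4. t = -2.197, df = 28. Critical t = ±1.701. Reject H₀.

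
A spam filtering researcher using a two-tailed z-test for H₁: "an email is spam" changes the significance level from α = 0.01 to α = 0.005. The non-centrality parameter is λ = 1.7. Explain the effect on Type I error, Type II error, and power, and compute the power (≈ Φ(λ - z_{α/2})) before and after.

Decreasing α from 0.01 to 0.005:
• Type I error rate decreases (α is the Type I rate by definition).
• Critical value moves from z_{α/2} = 2.576 to 2.807, so power = Φ(λ - z_{α/2}) goes from Φ(1.7 - 2.576) = 0.191 to Φ(1.7 - 2.807) = 0.134.
• Type II error rate β = 1 - power therefore increases (0.809 → 0.866).
Appropriate when false positives are costly — here, a legitimate email is sent to the spam folder and the user misses it.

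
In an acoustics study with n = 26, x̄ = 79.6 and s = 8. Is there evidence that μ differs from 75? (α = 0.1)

t = (x̄ - μ₀)/(s/√n) = (79.6 - 75)/(8/√26) = 2.932. df = 25, critical t = ±1.708. Reject H₀.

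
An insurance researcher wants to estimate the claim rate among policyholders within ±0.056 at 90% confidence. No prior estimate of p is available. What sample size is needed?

Conservative approach: use p = 0.5 (maximizes p(1-p) = 0.25). n = z²(0.25)/E² = 1.645²×0.25/0.056² = 215.7 → n = 216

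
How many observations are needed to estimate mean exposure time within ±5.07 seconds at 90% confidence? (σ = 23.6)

n = (z*σ/E)² = (1.645×23.6/5.07)² = 58.6 → n = 59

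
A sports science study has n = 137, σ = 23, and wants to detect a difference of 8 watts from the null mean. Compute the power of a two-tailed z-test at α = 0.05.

SE = σ/√n = 23/√137 = 1.965. Non-centrality λ = d/SE = 8/1.965 = 4.071. Power ≈ Φ(λ - z_{α/2}) = Φ(4.071 - 1.96) = Φ(2.111) = 0.983.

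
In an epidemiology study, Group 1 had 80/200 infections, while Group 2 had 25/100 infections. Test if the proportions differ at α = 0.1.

p̂₁ = 0.4, p̂₂ = 0.25, pooled p̂ = 0.35. z = 2.568. Critical: ±1.645. Reject H₀.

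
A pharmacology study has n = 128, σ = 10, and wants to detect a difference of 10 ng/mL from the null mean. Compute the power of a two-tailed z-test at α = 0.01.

SE = σ/√n = 10/√128 = 0.884. Non-centrality λ = d/SE = 10/0.884 = 11.314. Power ≈ Φ(λ - z_{α/2}) = Φ(11.314 - 2.576) = Φ(8.738) = 1.0.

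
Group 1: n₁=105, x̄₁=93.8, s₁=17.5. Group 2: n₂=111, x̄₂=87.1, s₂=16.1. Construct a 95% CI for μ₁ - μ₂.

Difference = 6.7. SE = √(17.5²/105 + 16.1²/111) = 2.292. CI = (2.21, 11.19)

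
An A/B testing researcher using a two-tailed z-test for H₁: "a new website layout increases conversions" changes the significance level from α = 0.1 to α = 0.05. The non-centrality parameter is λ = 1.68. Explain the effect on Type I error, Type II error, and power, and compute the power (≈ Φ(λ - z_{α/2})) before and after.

Decreasing α from 0.1 to 0.05:
• Type I error rate decreases (α is the Type I rate by definition).
• Critical value moves from z_{α/2} = 1.645 to 1.96, so power = Φ(λ - z_{α/2}) goes from Φ(1.68 - 1.645) = 0.514 to Φ(1.68 - 1.96) = 0.39.
• Type II error rate β = 1 - power therefore increases (0.486 → 0.61).
Appropriate when false positives are costly — here, rolling out a layout that doesn't actually help — wasted engineering effort.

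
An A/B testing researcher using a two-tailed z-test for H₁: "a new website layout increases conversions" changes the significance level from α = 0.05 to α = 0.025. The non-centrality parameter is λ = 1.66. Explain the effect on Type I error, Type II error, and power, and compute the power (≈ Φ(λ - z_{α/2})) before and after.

Decreasing α from 0.05 to 0.025:
• Type I error rate decreases (α is the Type I rate by definition).
• Critical value moves from z_{α/2} = 1.96 to 2.241, so power = Φ(λ - z_{α/2}) goes from Φ(1.66 - 1.96) = 0.382 to Φ(1.66 - 2.241) = 0.281.
• Type II error rate β = 1 - power therefore increases (0.618 → 0.719).
Appropriate when false positives are costly — here, rolling out a layout that doesn't actually help — wasted engineering effort.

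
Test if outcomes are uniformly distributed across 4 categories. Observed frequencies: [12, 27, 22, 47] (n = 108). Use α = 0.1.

Expected = 27 each. χ² = Σ(O-E)²/E = 24.074. df = 3, critical value = 6.251. Reject H₀.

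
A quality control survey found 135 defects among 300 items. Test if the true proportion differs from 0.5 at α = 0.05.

p̂ = 0.45, p₀ = 0.5. z = (p̂ - p₀)/√(p₀(1-p₀)/n) = -1.732. Critical: ±1.96. Fail to reject H₀.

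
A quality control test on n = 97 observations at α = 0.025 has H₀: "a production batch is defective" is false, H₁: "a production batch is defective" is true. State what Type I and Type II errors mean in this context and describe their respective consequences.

Type I (false positive): concluding that a production batch is defective when it is not — scrapping a good batch — wasted material and cost for no reason. Type II (false negative): failing to conclude that a production batch is defective when it is — shipping a defective batch — faulty products reach customers. Which is costlier depends on domain priorities and is a judgement call rather than a statistical fact.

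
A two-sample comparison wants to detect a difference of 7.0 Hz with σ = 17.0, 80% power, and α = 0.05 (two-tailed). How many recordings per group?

n per group = 2(z_α/2 + z_β)²σ²/d² = 2×(1.96 + 0.84)²×17.0²/7.0² = 92.5 → n = 93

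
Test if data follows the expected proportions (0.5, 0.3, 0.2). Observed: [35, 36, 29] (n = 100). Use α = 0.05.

Expected: [50.0, 30.0, 20.0]. χ² = 9.75. df = 2, critical = 5.991. Reject H₀.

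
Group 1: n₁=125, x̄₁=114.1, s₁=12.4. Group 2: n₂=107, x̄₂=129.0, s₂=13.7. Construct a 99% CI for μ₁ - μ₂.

Difference = -14.9. SE = √(12.4²/125 + 13.7²/107) = 1.727. CI = (-19.35, -10.45)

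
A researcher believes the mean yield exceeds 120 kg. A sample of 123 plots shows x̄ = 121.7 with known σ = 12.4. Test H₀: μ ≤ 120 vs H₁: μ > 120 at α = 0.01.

z = 1.52. Critical value: 2.33. Fail to reject H₀.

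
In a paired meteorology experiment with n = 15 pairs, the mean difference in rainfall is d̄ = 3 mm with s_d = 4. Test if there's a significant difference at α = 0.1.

t = d̄/(s_d/√n) = 3/(4/√15) = 2.905. df = 14, critical t = ±1.761. Reject H₀.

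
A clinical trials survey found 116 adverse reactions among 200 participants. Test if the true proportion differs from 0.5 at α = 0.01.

p̂ = 0.58, p₀ = 0.5. z = (p̂ - p₀)/√(p₀(1-p₀)/n) = 2.263. Critical: ±2.576. Fail to reject H₀.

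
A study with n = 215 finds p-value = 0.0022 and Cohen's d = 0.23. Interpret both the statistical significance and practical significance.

Statistically significant (p = 0.0022 < 0.05). Cohen's d = 0.23 indicates a small effect size. Both statistical and practical significance should be considered.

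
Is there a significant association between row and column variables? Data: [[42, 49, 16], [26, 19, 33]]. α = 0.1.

χ² = 18.814. df = 2, critical = 4.605. Reject H₀. Variables are dependent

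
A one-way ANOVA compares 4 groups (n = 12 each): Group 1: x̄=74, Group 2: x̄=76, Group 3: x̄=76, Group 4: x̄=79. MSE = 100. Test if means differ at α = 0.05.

Grand mean = 76.25. SS_between = 153.0, MS_between = 51.0. F = 0.51, F_crit ≈ 2.816. Fail to reject H₀.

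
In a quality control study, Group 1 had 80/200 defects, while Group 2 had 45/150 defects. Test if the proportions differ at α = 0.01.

p̂₁ = 0.4, p̂₂ = 0.3, pooled p̂ = 0.357. z = 1.932. Critical: ±2.576. Fail to reject H₀.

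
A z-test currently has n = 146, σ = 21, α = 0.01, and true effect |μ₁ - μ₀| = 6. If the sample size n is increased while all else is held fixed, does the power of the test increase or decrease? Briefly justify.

Power increases: a larger n shrinks the standard error σ/√n, moving the sampling distribution under H₁ further from the critical value.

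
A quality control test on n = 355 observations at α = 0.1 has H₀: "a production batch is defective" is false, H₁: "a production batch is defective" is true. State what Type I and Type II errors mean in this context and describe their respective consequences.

Type I (false positive): concluding that a production batch is defective when it is not — scrapping a good batch — wasted material and cost for no reason. Type II (false negative): failing to conclude that a production batch is defective when it is — shipping a defective batch — faulty products reach customers. Which is costlier depends on domain priorities and is a judgement call rather than a statistical fact.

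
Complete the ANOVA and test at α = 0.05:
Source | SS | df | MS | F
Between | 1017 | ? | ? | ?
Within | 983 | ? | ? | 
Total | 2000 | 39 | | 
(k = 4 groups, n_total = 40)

df_between = 3, df_within = 36. MS_between = 339.0, MS_within = 27.31. F = 12.415, F_crit ≈ 2.866. Reject H₀.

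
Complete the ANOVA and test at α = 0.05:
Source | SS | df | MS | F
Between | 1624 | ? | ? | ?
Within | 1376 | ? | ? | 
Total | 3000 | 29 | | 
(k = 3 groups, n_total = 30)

df_between = 2, df_within = 27. MS_between = 812.0, MS_within = 50.96. F = 15.933, F_crit ≈ 3.354. Reject H₀.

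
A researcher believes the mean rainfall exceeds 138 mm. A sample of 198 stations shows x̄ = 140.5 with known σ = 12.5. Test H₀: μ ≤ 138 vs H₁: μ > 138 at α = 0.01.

z = 2.814. Critical value: 2.33. Reject H₀.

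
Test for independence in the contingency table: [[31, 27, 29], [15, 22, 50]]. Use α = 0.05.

χ² = 11.658. df = 2, critical = 5.991. Reject H₀. Variables are dependent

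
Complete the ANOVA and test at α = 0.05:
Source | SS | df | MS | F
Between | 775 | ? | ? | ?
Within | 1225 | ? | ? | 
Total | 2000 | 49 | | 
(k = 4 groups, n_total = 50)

df_between = 3, df_within = 46. MS_between = 258.33, MS_within = 26.63. F = 9.701, F_crit ≈ 2.807. Reject H₀.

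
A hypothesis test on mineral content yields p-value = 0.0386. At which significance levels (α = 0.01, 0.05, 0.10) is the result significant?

p = 0.0386. Significant at: α = 0.05, 0.1.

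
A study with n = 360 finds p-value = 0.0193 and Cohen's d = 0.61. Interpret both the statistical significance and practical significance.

Statistically significant (p = 0.0193 < 0.05). Cohen's d = 0.61 indicates a medium effect size. Both statistical and practical significance should be considered.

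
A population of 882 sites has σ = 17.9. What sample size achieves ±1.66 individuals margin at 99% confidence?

Without FPC: n₀ = (2.576×17.9/1.66)² = 771.581. With FPC: n = n₀N/(n₀+N-1) = 411.8 → n = 412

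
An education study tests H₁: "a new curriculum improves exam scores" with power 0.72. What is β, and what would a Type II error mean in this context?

β = 1 - power = 1 - 0.72 = 0.28. A Type II error is failing to reject H₀ when H₀ is false (false negative) — here, failing to conclude that a new curriculum improves exam scores when in fact it is true. Consequence: keeping the old curriculum when the new one would have helped students.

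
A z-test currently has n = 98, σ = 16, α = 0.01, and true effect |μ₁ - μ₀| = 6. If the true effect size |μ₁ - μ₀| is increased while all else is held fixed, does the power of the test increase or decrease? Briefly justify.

Power increases: a larger true effect increases the non-centrality λ = |μ₁ - μ₀|/(σ/√n).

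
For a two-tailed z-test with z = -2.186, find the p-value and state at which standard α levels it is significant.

p = 2·P(Z > |-2.186|) = 2·(1 - Φ(2.186)) ≈ 0.0288. Significant at α = 0.1; Significant at α = 0.05.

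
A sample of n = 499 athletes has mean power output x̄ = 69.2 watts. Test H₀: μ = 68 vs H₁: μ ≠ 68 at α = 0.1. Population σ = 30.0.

z = (x̄ - μ₀)/(σ/√n) = (69.2 - 68)/(30.0/√499) = 0.894. Critical value: ±1.645. Since |0.894| ≤ 1.645, Fail to reject H₀.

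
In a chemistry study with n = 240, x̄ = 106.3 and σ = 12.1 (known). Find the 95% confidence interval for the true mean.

CI = x̄ ± z*(σ/√n) = 106.3 ± 1.96(12.1/√240) = 106.3 ± 1.53 = (104.77, 107.83)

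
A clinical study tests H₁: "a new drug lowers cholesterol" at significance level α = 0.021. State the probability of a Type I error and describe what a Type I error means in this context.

P(Type I error) = α = 0.021. A Type I error is rejecting H₀ when H₀ is actually true (false positive) — here, concluding that a new drug lowers cholesterol when in fact this is not the case. Consequence: approving an ineffective drug — patients take a useless medication and may skip effective alternatives.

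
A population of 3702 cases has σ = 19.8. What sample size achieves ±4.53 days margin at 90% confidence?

Without FPC: n₀ = (1.645×19.8/4.53)² = 51.697. With FPC: n = n₀N/(n₀+N-1) = 51.0 → n = 51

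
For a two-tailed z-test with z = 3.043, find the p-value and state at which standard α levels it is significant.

p = 2·P(Z > |3.043|) = 2·(1 - Φ(3.043)) ≈ 0.0023. Significant at α = 0.1; Significant at α = 0.05; Significant at α = 0.01.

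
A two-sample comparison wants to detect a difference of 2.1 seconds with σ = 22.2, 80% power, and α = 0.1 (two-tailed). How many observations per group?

n per group = 2(z_α/2 + z_β)²σ²/d² = 2×(1.645 + 0.84)²×22.2²/2.1² = 1380.2 → n = 1381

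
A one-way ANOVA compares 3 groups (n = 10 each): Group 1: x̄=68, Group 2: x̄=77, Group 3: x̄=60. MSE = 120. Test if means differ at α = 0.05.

Grand mean = 68.33. SS_between = 1446.67, MS_between = 723.33. F = 6.028, F_crit ≈ 3.354. Reject H₀.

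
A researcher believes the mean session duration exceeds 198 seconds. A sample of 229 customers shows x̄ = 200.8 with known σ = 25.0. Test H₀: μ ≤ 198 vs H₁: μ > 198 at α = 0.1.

z = 1.695. Critical value: 1.28. Reject H₀.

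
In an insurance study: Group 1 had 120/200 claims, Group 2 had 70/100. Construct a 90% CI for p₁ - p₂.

p̂₁ = 0.6, p̂₂ = 0.7. Difference = -0.1. CI = (-0.194, -0.006)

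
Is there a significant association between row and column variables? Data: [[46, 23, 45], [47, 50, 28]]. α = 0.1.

χ² = 13.478. df = 2, critical = 4.605. Reject H₀. Variables are dependent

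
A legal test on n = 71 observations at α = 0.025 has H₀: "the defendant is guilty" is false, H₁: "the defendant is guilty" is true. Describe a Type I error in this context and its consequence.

Type I error: rejecting H₀ when it is true — concluding that the defendant is guilty when in fact it is not. Consequence: convicting an innocent person.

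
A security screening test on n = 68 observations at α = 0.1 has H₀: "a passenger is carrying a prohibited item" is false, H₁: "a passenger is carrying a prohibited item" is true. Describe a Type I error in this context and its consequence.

Type I error: rejecting H₀ when it is true — concluding that a passenger is carrying a prohibited item when in fact it is not. Consequence: detaining an innocent passenger — delay and inconvenience.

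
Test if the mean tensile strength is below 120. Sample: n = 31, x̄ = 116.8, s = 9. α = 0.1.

t = (116.8 - 120)/(9/√31) = -1.98, df = 30. Critical t = -1.31. Reject H₀.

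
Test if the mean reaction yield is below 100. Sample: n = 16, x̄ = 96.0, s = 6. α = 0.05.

t = (96.0 - 100)/(6/√16) = -2.667, df = 15. Critical t = -1.753. Reject H₀.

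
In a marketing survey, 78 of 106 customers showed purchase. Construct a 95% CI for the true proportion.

p̂ = 0.736. CI = p̂ ± z*√(p̂(1-p̂)/n) = (0.652, 0.82)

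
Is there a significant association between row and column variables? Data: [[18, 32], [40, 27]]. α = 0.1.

χ² = 6.434. df = 1, critical = 2.706. Reject H₀. Variables are dependent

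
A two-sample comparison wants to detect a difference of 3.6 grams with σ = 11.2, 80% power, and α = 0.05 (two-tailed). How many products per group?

n per group = 2(z_α/2 + z_β)²σ²/d² = 2×(1.96 + 0.84)²×11.2²/3.6² = 151.8 → n = 152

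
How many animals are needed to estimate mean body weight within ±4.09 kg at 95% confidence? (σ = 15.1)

n = (z*σ/E)² = (1.96×15.1/4.09)² = 52.4 → n = 53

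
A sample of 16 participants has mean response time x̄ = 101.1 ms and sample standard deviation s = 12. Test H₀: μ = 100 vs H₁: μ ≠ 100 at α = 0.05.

t = (x̄ - μ₀)/(s/√n) = (101.1 - 100)/(12/√16) = 0.367. df = 15, critical t = ±2.131. Fail to reject H₀.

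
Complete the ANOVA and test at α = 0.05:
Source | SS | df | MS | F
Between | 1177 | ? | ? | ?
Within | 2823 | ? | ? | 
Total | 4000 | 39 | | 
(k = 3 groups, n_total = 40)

df_between = 2, df_within = 37. MS_between = 588.5, MS_within = 76.3. F = 7.713, F_crit ≈ 3.252. Reject H₀.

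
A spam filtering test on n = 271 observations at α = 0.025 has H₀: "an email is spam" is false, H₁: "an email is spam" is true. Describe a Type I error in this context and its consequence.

Type I error: rejecting H₀ when it is true — concluding that an email is spam when in fact it is not. Consequence: a legitimate email is sent to the spam folder and the user misses it.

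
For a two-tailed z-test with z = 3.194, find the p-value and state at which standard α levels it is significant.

p = 2·P(Z > |3.194|) = 2·(1 - Φ(3.194)) ≈ 0.0014. Significant at α = 0.1; Significant at α = 0.05; Significant at α = 0.01.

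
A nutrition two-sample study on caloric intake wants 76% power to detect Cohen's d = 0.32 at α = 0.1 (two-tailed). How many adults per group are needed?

z_{α/2} = 1.645, z_β = Φ⁻¹(0.76) = 0.706. For small effect (d = 0.32): n per group = 2(z_{α/2} + z_β)²/d² = 2(1.645 + 0.706)²/0.32² = 108.0 → 108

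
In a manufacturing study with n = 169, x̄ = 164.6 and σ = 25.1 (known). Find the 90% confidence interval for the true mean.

CI = x̄ ± z*(σ/√n) = 164.6 ± 1.645(25.1/√169) = 164.6 ± 3.18 = (161.42, 167.78)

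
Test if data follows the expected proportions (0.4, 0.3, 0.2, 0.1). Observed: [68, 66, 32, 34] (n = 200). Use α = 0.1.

Expected: [80.0, 60.0, 40.0, 20.0]. χ² = 13.8. df = 3, critical = 6.251. Reject H₀.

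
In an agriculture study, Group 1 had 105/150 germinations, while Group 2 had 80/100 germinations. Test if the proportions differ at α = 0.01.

p̂₁ = 0.7, p̂₂ = 0.8, pooled p̂ = 0.74. z = -1.766. Critical: ±2.576. Fail to reject H₀.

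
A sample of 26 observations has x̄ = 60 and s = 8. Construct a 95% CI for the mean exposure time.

CI = x̄ ± t*(s/√n) = 60 ± 2.06(8/√26) = (56.77, 63.23)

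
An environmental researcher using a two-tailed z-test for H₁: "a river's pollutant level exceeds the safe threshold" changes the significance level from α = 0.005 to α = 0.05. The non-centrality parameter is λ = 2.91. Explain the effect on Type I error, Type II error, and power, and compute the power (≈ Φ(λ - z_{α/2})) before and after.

Increasing α from 0.005 to 0.05:
• Type I error rate increases (α is the Type I rate by definition).
• Critical value moves from z_{α/2} = 2.807 to 1.96, so power = Φ(λ - z_{α/2}) goes from Φ(2.91 - 2.807) = 0.541 to Φ(2.91 - 1.96) = 0.829.
• Type II error rate β = 1 - power therefore decreases (0.459 → 0.171).
Appropriate when false negatives are costly — here, allowing unsafe pollution to continue.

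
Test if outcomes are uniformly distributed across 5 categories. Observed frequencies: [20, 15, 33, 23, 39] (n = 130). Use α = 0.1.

Expected = 26 each. χ² = Σ(O-E)²/E = 14.769. df = 4, critical value = 7.779. Reject H₀.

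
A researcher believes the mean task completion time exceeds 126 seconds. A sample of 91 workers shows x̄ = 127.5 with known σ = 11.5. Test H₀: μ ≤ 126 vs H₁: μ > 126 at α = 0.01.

z = 1.244. Critical value: 2.33. Fail to reject H₀.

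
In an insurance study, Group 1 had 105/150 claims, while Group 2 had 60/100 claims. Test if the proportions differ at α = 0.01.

p̂₁ = 0.7, p̂₂ = 0.6, pooled p̂ = 0.66. z = 1.635. Critical: ±2.576. Fail to reject H₀.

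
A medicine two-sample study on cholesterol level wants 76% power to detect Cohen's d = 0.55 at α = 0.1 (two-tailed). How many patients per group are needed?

z_{α/2} = 1.645, z_β = Φ⁻¹(0.76) = 0.706. For medium effect (d = 0.55): n per group = 2(z_{α/2} + z_β)²/d² = 2(1.645 + 0.706)²/0.55² = 36.5 → 37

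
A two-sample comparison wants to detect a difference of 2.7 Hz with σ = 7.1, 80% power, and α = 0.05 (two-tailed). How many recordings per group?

n per group = 2(z_α/2 + z_β)²σ²/d² = 2×(1.96 + 0.84)²×7.1²/2.7² = 108.4 → n = 109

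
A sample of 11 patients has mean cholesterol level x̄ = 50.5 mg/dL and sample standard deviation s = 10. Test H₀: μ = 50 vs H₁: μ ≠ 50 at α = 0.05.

t = (x̄ - μ₀)/(s/√n) = (50.5 - 50)/(10/√11) = 0.166. df = 10, critical t = ±2.228. Fail to reject H₀.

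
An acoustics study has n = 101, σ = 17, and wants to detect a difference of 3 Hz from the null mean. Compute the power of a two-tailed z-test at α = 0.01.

SE = σ/√n = 17/√101 = 1.692. Non-centrality λ = d/SE = 3/1.692 = 1.774. Power ≈ Φ(λ - z_{α/2}) = Φ(1.774 - 2.576) = Φ(-0.802) = 0.211.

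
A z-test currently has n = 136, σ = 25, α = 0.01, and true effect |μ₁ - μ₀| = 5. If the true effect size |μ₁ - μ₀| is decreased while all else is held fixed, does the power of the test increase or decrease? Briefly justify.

Power decreases: a smaller true effect decreases the non-centrality λ = |μ₁ - μ₀|/(σ/√n).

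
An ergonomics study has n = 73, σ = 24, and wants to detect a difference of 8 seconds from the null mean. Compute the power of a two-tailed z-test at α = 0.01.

SE = σ/√n = 24/√73 = 2.809. Non-centrality λ = d/SE = 8/2.809 = 2.848. Power ≈ Φ(λ - z_{α/2}) = Φ(2.848 - 2.576) = Φ(0.272) = 0.607.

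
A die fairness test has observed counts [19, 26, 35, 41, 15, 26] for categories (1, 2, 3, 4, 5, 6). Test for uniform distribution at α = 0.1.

Expected = 27 each. χ² = Σ(O-E)²/E = 17.407. df = 5, critical value = 9.236. Reject H₀.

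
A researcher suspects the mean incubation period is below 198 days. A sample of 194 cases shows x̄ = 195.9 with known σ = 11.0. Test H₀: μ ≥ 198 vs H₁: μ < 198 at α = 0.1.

z = -2.659. Critical value: -1.28. Reject H₀.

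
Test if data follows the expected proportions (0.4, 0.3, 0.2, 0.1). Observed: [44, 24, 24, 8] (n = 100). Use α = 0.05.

Expected: [40.0, 30.0, 20.0, 10.0]. χ² = 2.8. df = 3, critical = 7.815. Fail to reject H₀.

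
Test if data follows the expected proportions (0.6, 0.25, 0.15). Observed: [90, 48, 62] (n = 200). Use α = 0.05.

Expected: [120.0, 50.0, 30.0]. χ² = 41.713. df = 2, critical = 5.991. Reject H₀.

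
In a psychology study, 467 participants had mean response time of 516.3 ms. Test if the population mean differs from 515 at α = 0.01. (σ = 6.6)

z = (x̄ - μ₀)/(σ/√n) = (516.3 - 515)/(6.6/√467) = 4.257. Critical value: ±2.576. Since |4.257| > 2.576, Reject H₀.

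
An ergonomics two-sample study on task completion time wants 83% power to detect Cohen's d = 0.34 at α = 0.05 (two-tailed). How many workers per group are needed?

z_{α/2} = 1.96, z_β = Φ⁻¹(0.83) = 0.954. For small effect (d = 0.34): n per group = 2(z_{α/2} + z_β)²/d² = 2(1.96 + 0.954)²/0.34² = 146.9 → 147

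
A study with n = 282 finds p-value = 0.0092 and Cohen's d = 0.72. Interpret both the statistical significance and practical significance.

Statistically significant (p = 0.0092 < 0.05). Cohen's d = 0.72 indicates a medium effect size. Both statistical and practical significance should be considered.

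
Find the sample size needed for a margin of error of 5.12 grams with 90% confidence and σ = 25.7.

n = (z*σ/E)² = (1.645×25.7/5.12)² = 68.2 → n = 69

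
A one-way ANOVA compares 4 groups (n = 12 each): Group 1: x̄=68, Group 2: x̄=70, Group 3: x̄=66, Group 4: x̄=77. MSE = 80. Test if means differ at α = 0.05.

Grand mean = 70.25. SS_between = 825.0, MS_between = 275.0. F = 3.438, F_crit ≈ 2.816. Reject H₀.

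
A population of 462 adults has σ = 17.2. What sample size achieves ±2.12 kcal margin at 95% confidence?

Without FPC: n₀ = (1.96×17.2/2.12)² = 252.87. With FPC: n = n₀N/(n₀+N-1) = 163.7 → n = 164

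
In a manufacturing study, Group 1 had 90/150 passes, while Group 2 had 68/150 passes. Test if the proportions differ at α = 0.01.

p̂₁ = 0.6, p̂₂ = 0.453, pooled p̂ = 0.527. z = 2.544. Critical: ±2.576. Fail to reject H₀.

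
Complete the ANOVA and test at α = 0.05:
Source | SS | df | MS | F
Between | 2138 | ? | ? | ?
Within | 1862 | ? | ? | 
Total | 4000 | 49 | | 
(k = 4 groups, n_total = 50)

df_between = 3, df_within = 46. MS_between = 712.67, MS_within = 40.48. F = 17.606, F_crit ≈ 2.807. Reject H₀.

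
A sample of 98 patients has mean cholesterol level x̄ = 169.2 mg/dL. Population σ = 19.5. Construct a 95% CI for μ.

CI = x̄ ± z*(σ/√n) = 169.2 ± 1.96(19.5/√98) = 169.2 ± 3.86 = (165.34, 173.06)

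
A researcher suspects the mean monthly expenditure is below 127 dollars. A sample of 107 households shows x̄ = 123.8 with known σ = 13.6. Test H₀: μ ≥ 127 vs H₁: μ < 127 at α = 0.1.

z = -2.434. Critical value: -1.28. Reject H₀.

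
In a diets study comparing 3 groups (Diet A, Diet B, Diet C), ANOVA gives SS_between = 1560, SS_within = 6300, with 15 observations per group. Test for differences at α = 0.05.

df_between = 2, df_within = 42. F = MS_between/MS_within = 780.0/150.0 = 5.2. F_crit ≈ 3.22. Reject H₀. At least one mean differs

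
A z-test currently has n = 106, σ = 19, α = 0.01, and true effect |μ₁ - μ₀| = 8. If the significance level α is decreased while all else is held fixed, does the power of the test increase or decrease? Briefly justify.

Power decreases: a smaller α raises the critical value, so less of the H₁ sampling distribution falls in the rejection region.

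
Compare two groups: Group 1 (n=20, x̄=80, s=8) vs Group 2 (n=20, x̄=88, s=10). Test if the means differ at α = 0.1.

Pooled sp = 9.06. t = -2.794, df = 38. Critical t = ±1.686. Reject H₀.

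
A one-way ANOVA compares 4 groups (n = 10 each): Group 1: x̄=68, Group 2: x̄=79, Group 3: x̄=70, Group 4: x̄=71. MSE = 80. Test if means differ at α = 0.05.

Grand mean = 72.0. SS_between = 700.0, MS_between = 233.33. F = 2.917, F_crit ≈ 2.866. Reject H₀.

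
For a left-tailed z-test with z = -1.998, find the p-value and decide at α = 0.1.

p = P(Z < -1.998) = Φ(-1.998) ≈ 0.0229. Since p < 0.1, reject H₀ (significant) at α = 0.1.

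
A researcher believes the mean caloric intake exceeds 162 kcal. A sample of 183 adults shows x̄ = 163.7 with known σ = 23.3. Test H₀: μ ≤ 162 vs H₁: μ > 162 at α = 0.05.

z = 0.987. Critical value: 1.645. Fail to reject H₀.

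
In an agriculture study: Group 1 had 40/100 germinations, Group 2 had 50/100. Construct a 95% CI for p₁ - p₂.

p̂₁ = 0.4, p̂₂ = 0.5. Difference = -0.1. CI = (-0.237, 0.037)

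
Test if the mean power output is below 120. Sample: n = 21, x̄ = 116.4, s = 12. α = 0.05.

t = (116.4 - 120)/(12/√21) = -1.375, df = 20. Critical t = -1.725. Fail to reject H₀.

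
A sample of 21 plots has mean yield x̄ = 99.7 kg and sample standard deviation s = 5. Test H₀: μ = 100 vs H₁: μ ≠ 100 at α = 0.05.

t = (x̄ - μ₀)/(s/√n) = (99.7 - 100)/(5/√21) = -0.275. df = 20, critical t = ±2.086. Fail to reject H₀.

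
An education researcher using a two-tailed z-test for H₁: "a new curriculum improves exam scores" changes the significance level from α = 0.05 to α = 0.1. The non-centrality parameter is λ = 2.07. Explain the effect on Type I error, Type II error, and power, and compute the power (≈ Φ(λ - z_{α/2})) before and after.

Increasing α from 0.05 to 0.1:
• Type I error rate increases (α is the Type I rate by definition).
• Critical value moves from z_{α/2} = 1.96 to 1.645, so power = Φ(λ - z_{α/2}) goes from Φ(2.07 - 1.96) = 0.544 to Φ(2.07 - 1.645) = 0.665.
• Type II error rate β = 1 - power therefore decreases (0.456 → 0.335).
Appropriate when false negatives are costly — here, keeping the old curriculum when the new one would have helped students.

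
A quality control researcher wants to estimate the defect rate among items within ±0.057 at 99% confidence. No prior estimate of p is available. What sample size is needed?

Conservative approach: use p = 0.5 (maximizes p(1-p) = 0.25). n = z²(0.25)/E² = 2.576²×0.25/0.057² = 510.6 → n = 511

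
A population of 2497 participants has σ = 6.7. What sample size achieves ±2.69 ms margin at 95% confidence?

Without FPC: n₀ = (1.96×6.7/2.69)² = 23.832. With FPC: n = n₀N/(n₀+N-1) = 23.6 → n = 24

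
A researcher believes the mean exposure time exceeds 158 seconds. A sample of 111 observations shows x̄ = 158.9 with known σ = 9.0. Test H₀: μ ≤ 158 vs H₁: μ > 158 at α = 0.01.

z = 1.054. Critical value: 2.33. Fail to reject H₀.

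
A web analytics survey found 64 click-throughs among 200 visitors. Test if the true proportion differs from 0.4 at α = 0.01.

p̂ = 0.32, p₀ = 0.4. z = (p̂ - p₀)/√(p₀(1-p₀)/n) = -2.309. Critical: ±2.576. Fail to reject H₀.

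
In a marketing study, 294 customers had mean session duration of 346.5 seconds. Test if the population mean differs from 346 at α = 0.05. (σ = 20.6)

z = (x̄ - μ₀)/(σ/√n) = (346.5 - 346)/(20.6/√294) = 0.416. Critical value: ±1.96. Since |0.416| ≤ 1.96, Fail to reject H₀.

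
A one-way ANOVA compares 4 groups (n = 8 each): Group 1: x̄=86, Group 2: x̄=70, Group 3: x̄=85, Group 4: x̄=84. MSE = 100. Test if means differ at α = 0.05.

Grand mean = 81.25. SS_between = 1366.0, MS_between = 455.33. F = 4.553, F_crit ≈ 2.947. Reject H₀.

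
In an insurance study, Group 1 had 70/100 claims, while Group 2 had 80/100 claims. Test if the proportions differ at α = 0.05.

p̂₁ = 0.7, p̂₂ = 0.8, pooled p̂ = 0.75. z = -1.633. Critical: ±1.96. Fail to reject H₀.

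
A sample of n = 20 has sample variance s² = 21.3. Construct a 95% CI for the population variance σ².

df = 19. χ²_{0.025} = 32.852, χ²_{0.975} = 8.907. CI for σ² = ((n-1)s²/χ²_{α/2}, (n-1)s²/χ²_{1-α/2}) = (19·21.3/32.852, 19·21.3/8.907) = (12.32, 45.44)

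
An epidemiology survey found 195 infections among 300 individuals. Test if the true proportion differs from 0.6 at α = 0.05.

p̂ = 0.65, p₀ = 0.6. z = (p̂ - p₀)/√(p₀(1-p₀)/n) = 1.768. Critical: ±1.96. Fail to reject H₀.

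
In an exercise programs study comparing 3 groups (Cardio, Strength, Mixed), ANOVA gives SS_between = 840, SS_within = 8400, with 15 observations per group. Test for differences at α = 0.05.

df_between = 2, df_within = 42. F = MS_between/MS_within = 420.0/200.0 = 2.1. F_crit ≈ 3.22. Fail to reject H₀.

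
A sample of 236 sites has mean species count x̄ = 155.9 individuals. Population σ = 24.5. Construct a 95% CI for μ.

CI = x̄ ± z*(σ/√n) = 155.9 ± 1.96(24.5/√236) = 155.9 ± 3.13 = (152.77, 159.03)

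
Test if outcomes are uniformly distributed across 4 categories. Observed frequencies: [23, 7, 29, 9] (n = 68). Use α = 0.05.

Expected = 17 each. χ² = Σ(O-E)²/E = 20.235. df = 3, critical value = 7.815. Reject H₀.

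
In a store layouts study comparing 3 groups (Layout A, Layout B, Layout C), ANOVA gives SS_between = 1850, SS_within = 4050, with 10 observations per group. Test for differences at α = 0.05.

df_between = 2, df_within = 27. F = MS_between/MS_within = 925.0/150.0 = 6.167. F_crit ≈ 3.354. Reject H₀. At least one mean differs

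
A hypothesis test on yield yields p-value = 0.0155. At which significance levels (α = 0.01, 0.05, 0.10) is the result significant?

p = 0.0155. Significant at: α = 0.05, 0.1.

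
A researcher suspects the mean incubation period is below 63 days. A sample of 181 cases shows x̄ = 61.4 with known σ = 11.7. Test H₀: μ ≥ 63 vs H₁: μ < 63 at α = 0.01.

z = -1.84. Critical value: -2.33. Fail to reject H₀.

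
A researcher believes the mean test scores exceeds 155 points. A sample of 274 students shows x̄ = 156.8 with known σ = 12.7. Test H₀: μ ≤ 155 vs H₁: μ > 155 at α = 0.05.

z = 2.346. Critical value: 1.645. Reject H₀.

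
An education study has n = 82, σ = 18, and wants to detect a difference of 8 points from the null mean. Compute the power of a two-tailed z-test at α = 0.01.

SE = σ/√n = 18/√82 = 1.988. Non-centrality λ = d/SE = 8/1.988 = 4.025. Power ≈ Φ(λ - z_{α/2}) = Φ(4.025 - 2.576) = Φ(1.449) = 0.926.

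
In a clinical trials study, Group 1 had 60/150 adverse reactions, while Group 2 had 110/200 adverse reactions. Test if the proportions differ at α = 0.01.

p̂₁ = 0.4, p̂₂ = 0.55, pooled p̂ = 0.486. z = -2.779. Critical: ±2.576. Reject H₀.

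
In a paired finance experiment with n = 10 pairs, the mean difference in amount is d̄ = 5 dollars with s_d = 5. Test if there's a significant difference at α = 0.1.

t = d̄/(s_d/√n) = 5/(5/√10) = 3.162. df = 9, critical t = ±1.833. Reject H₀.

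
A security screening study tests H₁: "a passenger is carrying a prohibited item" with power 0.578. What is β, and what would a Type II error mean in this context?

β = 1 - power = 1 - 0.578 = 0.422. A Type II error is failing to reject H₀ when H₀ is false (false negative) — here, failing to conclude that a passenger is carrying a prohibited item when in fact it is true. Consequence: letting a prohibited item through — security breach.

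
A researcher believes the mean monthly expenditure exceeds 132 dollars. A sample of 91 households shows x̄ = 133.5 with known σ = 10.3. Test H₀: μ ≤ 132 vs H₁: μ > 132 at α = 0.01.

z = 1.389. Critical value: 2.33. Fail to reject H₀.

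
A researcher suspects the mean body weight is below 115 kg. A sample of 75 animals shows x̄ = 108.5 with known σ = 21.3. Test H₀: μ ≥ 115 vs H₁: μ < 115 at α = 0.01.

z = -2.643. Critical value: -2.33. Reject H₀.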